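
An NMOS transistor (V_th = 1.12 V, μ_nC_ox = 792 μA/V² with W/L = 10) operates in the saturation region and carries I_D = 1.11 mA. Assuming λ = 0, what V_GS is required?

V_GS = 1.65 V

k_n = μ_nC_ox · (W/L) = 7.92 mA/V².
In saturation I_D = ½ k_n (V_GS − V_th)², so V_GS − V_th = √(2 I_D / k_n) = √(2 × 1.11 / 7.92) = 0.529 V.
V_GS = 1.12 + 0.529 = 1.65 V.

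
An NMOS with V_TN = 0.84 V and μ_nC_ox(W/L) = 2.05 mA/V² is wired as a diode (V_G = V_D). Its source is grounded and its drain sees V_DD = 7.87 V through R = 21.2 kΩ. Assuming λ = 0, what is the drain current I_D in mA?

I_D = 0.306 mA

With gate tied to drain, V_GS = V_DS ≥ V_GS − V_TN, so the device is in saturation.
KCL at the drain: ½ k_n (V_GS − V_TN)² = (V_DD − V_GS)/R.
Let x = V_GS − 0.84. Then 21.7 x² + x − 7.03 = 0, giving x = 0.546 V (positive root), so V_GS = 1.39 V.
I_D = (V_DD − V_GS)/R = (7.87 − 1.39) / 21.2 = 0.306 mA.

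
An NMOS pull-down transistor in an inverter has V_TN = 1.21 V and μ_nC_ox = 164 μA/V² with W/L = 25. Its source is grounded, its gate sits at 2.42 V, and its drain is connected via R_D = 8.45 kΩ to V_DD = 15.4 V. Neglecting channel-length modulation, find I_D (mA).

V_GS = V_G = 2.42 V, so V_ov = 2.42 − 1.21 = 1.21 V.
k_n = μ_nC_ox · (W/L) = 4.1 mA/V².
Assume saturation: I_D = ½ k_n V_ov² = 0.5 × 4.1 × 1.21² = 3 mA, giving V_DS = V_DD − I_D R_D = 15.4 − 3 × 8.45 = -9.96 V.
But -9.96 V < V_ov = 1.21 V, so the device is actually in triode.
In triode I_D = k_n[V_ov V_DS − ½ V_DS²] and I_D = (V_DD − V_DS)/R_D. Equating: 17.3 V_DS² − 42.92 V_DS + 15.4 = 0, giving V_DS = 0.435 V (the root below V_ov).
I_D = (15.4 − 0.435) / 8.45 = 1.77 mA.

I_D = 1.77 mA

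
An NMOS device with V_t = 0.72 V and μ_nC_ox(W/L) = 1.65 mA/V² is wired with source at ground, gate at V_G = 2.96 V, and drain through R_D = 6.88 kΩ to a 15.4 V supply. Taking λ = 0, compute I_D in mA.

I_D = 2.14 mA

V_GS = V_G = 2.96 V, so V_ov = 2.96 − 0.72 = 2.24 V.
Assume saturation: I_D = ½ k_n V_ov² = 0.5 × 1.65 × 2.24² = 4.14 mA, giving V_DS = V_DD − I_D R_D = 15.4 − 4.14 × 6.88 = -13.1 V.
But -13.1 V < V_ov = 2.24 V, so the device is actually in triode.
In triode I_D = k_n[V_ov V_DS − ½ V_DS²] and I_D = (V_DD − V_DS)/R_D. Equating: 5.68 V_DS² − 26.43 V_DS + 15.4 = 0, giving V_DS = 0.683 V (the root below V_ov).
I_D = (15.4 − 0.683) / 6.88 = 2.14 mA.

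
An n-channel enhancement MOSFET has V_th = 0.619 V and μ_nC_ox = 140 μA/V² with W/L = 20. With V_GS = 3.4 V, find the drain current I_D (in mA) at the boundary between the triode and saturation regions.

I_D = 10.8 mA

At the boundary V_DS = V_ov = V_GS − V_th = 3.4 − 0.619 = 2.78 V.
k_n = μ_nC_ox · (W/L) = 2.8 mA/V².
I_D = ½ k_n V_ov² = 0.5 × 2.8 × 2.78² = 10.8 mA.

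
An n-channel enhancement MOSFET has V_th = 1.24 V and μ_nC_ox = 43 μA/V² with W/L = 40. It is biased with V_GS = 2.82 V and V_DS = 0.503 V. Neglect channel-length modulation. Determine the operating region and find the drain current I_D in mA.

k_n = μ_nC_ox · (W/L) = 1.72 mA/V².
V_ov = V_GS − V_th = 2.82 − 1.24 = 1.58 V.
Since V_DS = 0.503 V < V_ov = 1.58 V, the device is in the triode region.
I_D = k_n [V_ov · V_DS − ½ V_DS²] = 1.72 × [1.58 × 0.503 − 0.5 × 0.503²] = 1.15 mA.

Triode; I_D = 1.15 mA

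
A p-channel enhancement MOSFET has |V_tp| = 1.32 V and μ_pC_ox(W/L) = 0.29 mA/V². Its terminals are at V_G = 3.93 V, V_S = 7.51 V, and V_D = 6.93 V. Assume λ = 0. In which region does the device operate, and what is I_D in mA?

Triode; I_D = 0.331 mA

V_SG = V_S − V_G = 7.51 − 3.93 = 3.58 V; V_SD = V_S − V_D = 7.51 − 6.93 = 0.58 V.
V_ov = V_SG − |V_tp| = 3.58 − 1.32 = 2.26 V.
Since V_SD = 0.58 V < V_ov = 2.26 V, the device is in the triode region.
I_D = k_p [V_ov · V_SD − ½ V_SD²] = 0.29 × [2.26 × 0.58 − 0.5 × 0.58²] = 0.331 mA.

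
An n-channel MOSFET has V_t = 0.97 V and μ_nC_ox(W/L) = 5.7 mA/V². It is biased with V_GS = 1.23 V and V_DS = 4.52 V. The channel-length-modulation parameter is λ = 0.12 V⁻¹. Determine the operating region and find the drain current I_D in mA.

Saturation; I_D = 0.297 mA

V_ov = V_GS − V_t = 1.23 − 0.97 = 0.26 V.
Since V_DS = 4.52 V ≥ V_ov = 0.26 V, the device is in saturation.
I_D = ½ k_n V_ov² (1 + λ V_DS) = 0.5 × 5.7 × 0.26² × (1 + 0.12 × 4.52) = 0.297 mA.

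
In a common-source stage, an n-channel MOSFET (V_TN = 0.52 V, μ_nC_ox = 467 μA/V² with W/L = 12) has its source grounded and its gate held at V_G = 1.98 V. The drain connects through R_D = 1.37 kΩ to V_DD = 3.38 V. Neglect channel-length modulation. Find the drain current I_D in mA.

I_D = 2.24 mA

V_GS = V_G = 1.98 V, so V_ov = 1.98 − 0.52 = 1.46 V.
k_n = μ_nC_ox · (W/L) = 5.604 mA/V².
Assume saturation: I_D = ½ k_n V_ov² = 0.5 × 5.604 × 1.46² = 5.97 mA, giving V_DS = V_DD − I_D R_D = 3.38 − 5.97 × 1.37 = -4.8 V.
But -4.8 V < V_ov = 1.46 V, so the device is actually in triode.
In triode I_D = k_n[V_ov V_DS − ½ V_DS²] and I_D = (V_DD − V_DS)/R_D. Equating: 3.84 V_DS² − 12.21 V_DS + 3.38 = 0, giving V_DS = 0.306 V (the root below V_ov).
I_D = (3.38 − 0.306) / 1.37 = 2.24 mA.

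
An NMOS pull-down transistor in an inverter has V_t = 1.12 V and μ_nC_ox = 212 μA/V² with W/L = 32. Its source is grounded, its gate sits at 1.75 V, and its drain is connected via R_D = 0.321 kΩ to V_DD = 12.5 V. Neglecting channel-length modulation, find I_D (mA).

I_D = 1.35 mA

V_GS = V_G = 1.75 V, so V_ov = 1.75 − 1.12 = 0.63 V.
k_n = μ_nC_ox · (W/L) = 6.784 mA/V².
Assume saturation: I_D = ½ k_n V_ov² = 0.5 × 6.784 × 0.63² = 1.35 mA, giving V_DS = V_DD − I_D R_D = 12.5 − 1.35 × 0.321 = 12.1 V.
V_DS = 12.1 V ≥ V_ov = 0.63 V, confirming saturation.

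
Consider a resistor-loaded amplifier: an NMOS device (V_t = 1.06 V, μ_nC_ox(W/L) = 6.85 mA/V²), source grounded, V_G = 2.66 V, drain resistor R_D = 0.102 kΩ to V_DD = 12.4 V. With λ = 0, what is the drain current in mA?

V_GS = V_G = 2.66 V, so V_ov = 2.66 − 1.06 = 1.6 V.
Assume saturation: I_D = ½ k_n V_ov² = 0.5 × 6.85 × 1.6² = 8.77 mA, giving V_DS = V_DD − I_D R_D = 12.4 − 8.77 × 0.102 = 11.5 V.
V_DS = 11.5 V ≥ V_ov = 1.6 V, confirming saturation.

I_D = 8.77 mA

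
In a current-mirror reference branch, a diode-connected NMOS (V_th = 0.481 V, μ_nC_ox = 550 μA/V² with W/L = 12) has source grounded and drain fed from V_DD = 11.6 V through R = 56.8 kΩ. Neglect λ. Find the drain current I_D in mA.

With gate tied to drain, V_GS = V_DS ≥ V_GS − V_th, so the device is in saturation.
k_n = μ_nC_ox · (W/L) = 6.6 mA/V².
KCL at the drain: ½ k_n (V_GS − V_th)² = (V_DD − V_GS)/R.
Let x = V_GS − 0.481. Then 187 x² + x − 11.12 = 0, giving x = 0.241 V (positive root), so V_GS = 0.722 V.
I_D = (V_DD − V_GS)/R = (11.6 − 0.722) / 56.8 = 0.192 mA.

I_D = 0.192 mA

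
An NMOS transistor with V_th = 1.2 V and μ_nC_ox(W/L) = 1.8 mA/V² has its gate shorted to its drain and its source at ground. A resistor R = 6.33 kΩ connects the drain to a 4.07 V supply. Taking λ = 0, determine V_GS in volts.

V_GS = 1.83 V

With gate tied to drain, V_GS = V_DS ≥ V_GS − V_th, so the device is in saturation.
KCL at the drain: ½ k_n (V_GS − V_th)² = (V_DD − V_GS)/R.
Let x = V_GS − 1.2. Then 5.7 x² + x − 2.87 = 0, giving x = 0.627 V (positive root), so V_GS = 1.83 V.
I_D = (V_DD − V_GS)/R = (4.07 − 1.83) / 6.33 = 0.354 mA.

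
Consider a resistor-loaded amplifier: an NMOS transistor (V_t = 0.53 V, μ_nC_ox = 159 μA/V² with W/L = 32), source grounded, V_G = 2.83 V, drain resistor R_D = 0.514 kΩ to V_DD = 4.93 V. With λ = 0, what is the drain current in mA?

V_GS = V_G = 2.83 V, so V_ov = 2.83 − 0.53 = 2.3 V.
k_n = μ_nC_ox · (W/L) = 5.088 mA/V².
Assume saturation: I_D = ½ k_n V_ov² = 0.5 × 5.088 × 2.3² = 13.5 mA, giving V_DS = V_DD − I_D R_D = 4.93 − 13.5 × 0.514 = -1.99 V.
But -1.99 V < V_ov = 2.3 V, so the device is actually in triode.
In triode I_D = k_n[V_ov V_DS − ½ V_DS²] and I_D = (V_DD − V_DS)/R_D. Equating: 1.31 V_DS² − 7.015 V_DS + 4.93 = 0, giving V_DS = 0.832 V (the root below V_ov).
I_D = (4.93 − 0.832) / 0.514 = 7.97 mA.

I_D = 7.97 mA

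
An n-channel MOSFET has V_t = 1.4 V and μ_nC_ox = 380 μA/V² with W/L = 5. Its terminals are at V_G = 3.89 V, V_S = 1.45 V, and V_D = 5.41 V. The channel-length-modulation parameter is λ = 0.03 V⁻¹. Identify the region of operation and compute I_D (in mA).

V_GS = V_G − V_S = 3.89 − 1.45 = 2.44 V; V_DS = V_D − V_S = 5.41 − 1.45 = 3.96 V.
k_n = μ_nC_ox · (W/L) = 1.9 mA/V².
V_ov = V_GS − V_t = 2.44 − 1.4 = 1.04 V.
Since V_DS = 3.96 V ≥ V_ov = 1.04 V, the device is in saturation.
I_D = ½ k_n V_ov² (1 + λ V_DS) = 0.5 × 1.9 × 1.04² × (1 + 0.03 × 3.96) = 1.15 mA.

Saturation; I_D = 1.15 mA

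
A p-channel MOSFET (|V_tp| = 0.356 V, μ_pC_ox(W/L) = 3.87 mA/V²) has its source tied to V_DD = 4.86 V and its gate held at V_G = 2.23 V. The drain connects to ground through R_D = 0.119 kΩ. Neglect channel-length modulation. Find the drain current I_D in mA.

V_SG = V_DD − V_G = 4.86 − 2.23 = 2.63 V, so V_ov = 2.63 − 0.356 = 2.27 V.
Assume saturation: I_D = ½ k_p V_ov² = 0.5 × 3.87 × 2.27² = 10 mA, giving V_SD = V_DD − I_D R_D = 4.86 − 10 × 0.119 = 3.67 V.
V_SD = 3.67 V ≥ V_ov = 2.27 V, confirming saturation.

I_D = 10.0 mA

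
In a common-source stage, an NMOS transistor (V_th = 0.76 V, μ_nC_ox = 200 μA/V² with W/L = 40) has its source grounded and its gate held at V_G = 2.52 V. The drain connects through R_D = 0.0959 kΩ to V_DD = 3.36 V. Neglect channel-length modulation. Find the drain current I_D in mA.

I_D = 12.4 mA

V_GS = V_G = 2.52 V, so V_ov = 2.52 − 0.76 = 1.76 V.
k_n = μ_nC_ox · (W/L) = 8 mA/V².
Assume saturation: I_D = ½ k_n V_ov² = 0.5 × 8 × 1.76² = 12.4 mA, giving V_DS = V_DD − I_D R_D = 3.36 − 12.4 × 0.0959 = 2.17 V.
V_DS = 2.17 V ≥ V_ov = 1.76 V, confirming saturation.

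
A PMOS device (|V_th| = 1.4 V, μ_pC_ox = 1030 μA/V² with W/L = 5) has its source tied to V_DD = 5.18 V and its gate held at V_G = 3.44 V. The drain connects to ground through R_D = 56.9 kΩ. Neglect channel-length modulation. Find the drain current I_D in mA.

I_D = 0.0901 mA

V_SG = V_DD − V_G = 5.18 − 3.44 = 1.74 V, so V_ov = 1.74 − 1.4 = 0.34 V.
k_p = μ_pC_ox · (W/L) = 5.15 mA/V².
Assume saturation: I_D = ½ k_p V_ov² = 0.5 × 5.15 × 0.34² = 0.298 mA, giving V_SD = V_DD − I_D R_D = 5.18 − 0.298 × 56.9 = -11.8 V.
But -11.8 V < V_ov = 0.34 V, so the device is actually in triode.
In triode I_D = k_p[V_ov V_SD − ½ V_SD²] and I_D = (V_DD − V_SD)/R_D. Equating: 147 V_SD² − 100.6 V_SD + 5.18 = 0, giving V_SD = 0.056 V (the root below V_ov).
I_D = (5.18 − 0.056) / 56.9 = 0.0901 mA.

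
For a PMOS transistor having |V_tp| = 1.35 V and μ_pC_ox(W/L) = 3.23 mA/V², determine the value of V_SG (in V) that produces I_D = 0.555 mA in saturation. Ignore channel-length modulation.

In saturation I_D = ½ k_p (V_SG − |V_tp|)², so V_SG − |V_tp| = √(2 I_D / k_p) = √(2 × 0.555 / 3.23) = 0.586 V.
V_SG = 1.35 + 0.586 = 1.94 V.

V_SG = 1.94 V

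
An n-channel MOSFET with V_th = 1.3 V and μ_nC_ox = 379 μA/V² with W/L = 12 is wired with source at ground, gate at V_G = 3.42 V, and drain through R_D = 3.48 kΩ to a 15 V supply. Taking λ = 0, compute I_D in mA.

V_GS = V_G = 3.42 V, so V_ov = 3.42 − 1.3 = 2.12 V.
k_n = μ_nC_ox · (W/L) = 4.548 mA/V².
Assume saturation: I_D = ½ k_n V_ov² = 0.5 × 4.548 × 2.12² = 10.2 mA, giving V_DS = V_DD − I_D R_D = 15 − 10.2 × 3.48 = -20.6 V.
But -20.6 V < V_ov = 2.12 V, so the device is actually in triode.
In triode I_D = k_n[V_ov V_DS − ½ V_DS²] and I_D = (V_DD − V_DS)/R_D. Equating: 7.91 V_DS² − 34.55 V_DS + 15 = 0, giving V_DS = 0.489 V (the root below V_ov).
I_D = (15 − 0.489) / 3.48 = 4.17 mA.

I_D = 4.17 mA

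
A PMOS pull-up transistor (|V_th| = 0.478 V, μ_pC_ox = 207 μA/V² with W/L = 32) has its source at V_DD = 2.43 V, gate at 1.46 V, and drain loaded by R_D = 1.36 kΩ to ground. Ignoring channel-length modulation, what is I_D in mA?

I_D = 0.802 mA

V_SG = V_DD − V_G = 2.43 − 1.46 = 0.97 V, so V_ov = 0.97 − 0.478 = 0.492 V.
k_p = μ_pC_ox · (W/L) = 6.624 mA/V².
Assume saturation: I_D = ½ k_p V_ov² = 0.5 × 6.624 × 0.492² = 0.802 mA, giving V_SD = V_DD − I_D R_D = 2.43 − 0.802 × 1.36 = 1.34 V.
V_SD = 1.34 V ≥ V_ov = 0.492 V, confirming saturation.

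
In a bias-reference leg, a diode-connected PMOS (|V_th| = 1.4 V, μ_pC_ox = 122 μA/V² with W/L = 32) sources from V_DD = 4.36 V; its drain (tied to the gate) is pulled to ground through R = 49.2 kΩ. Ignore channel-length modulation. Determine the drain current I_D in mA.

With gate tied to drain, V_SG = V_SD ≥ V_SG − |V_th|, so the device is in saturation.
k_p = μ_pC_ox · (W/L) = 3.904 mA/V².
KCL at the drain: ½ k_p (V_SG − |V_th|)² = (V_DD − V_SG)/R.
Let x = V_SG − 1.4. Then 96 x² + x − 2.96 = 0, giving x = 0.17 V (positive root), so V_SG = 1.57 V.
I_D = (V_DD − V_SG)/R = (4.36 − 1.57) / 49.2 = 0.0567 mA.

I_D = 0.0567 mA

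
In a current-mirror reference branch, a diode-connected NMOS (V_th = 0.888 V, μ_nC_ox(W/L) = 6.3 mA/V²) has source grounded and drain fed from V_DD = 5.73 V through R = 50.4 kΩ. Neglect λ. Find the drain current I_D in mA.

With gate tied to drain, V_GS = V_DS ≥ V_GS − V_th, so the device is in saturation.
KCL at the drain: ½ k_n (V_GS − V_th)² = (V_DD − V_GS)/R.
Let x = V_GS − 0.888. Then 159 x² + x − 4.842 = 0, giving x = 0.172 V (positive root), so V_GS = 1.06 V.
I_D = (V_DD − V_GS)/R = (5.73 − 1.06) / 50.4 = 0.0927 mA.

I_D = 0.0927 mA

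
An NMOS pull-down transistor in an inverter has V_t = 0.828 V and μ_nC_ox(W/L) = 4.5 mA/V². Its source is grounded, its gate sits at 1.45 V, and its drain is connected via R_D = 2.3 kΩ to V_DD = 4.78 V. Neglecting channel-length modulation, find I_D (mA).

V_GS = V_G = 1.45 V, so V_ov = 1.45 − 0.828 = 0.622 V.
Assume saturation: I_D = ½ k_n V_ov² = 0.5 × 4.5 × 0.622² = 0.87 mA, giving V_DS = V_DD − I_D R_D = 4.78 − 0.87 × 2.3 = 2.78 V.
V_DS = 2.78 V ≥ V_ov = 0.622 V, confirming saturation.

I_D = 0.870 mA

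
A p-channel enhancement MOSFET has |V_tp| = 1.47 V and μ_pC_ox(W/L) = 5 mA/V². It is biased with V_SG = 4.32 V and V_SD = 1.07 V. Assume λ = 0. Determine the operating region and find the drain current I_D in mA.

V_ov = V_SG − |V_tp| = 4.32 − 1.47 = 2.85 V.
Since V_SD = 1.07 V < V_ov = 2.85 V, the device is in the triode region.
I_D = k_p [V_ov · V_SD − ½ V_SD²] = 5 × [2.85 × 1.07 − 0.5 × 1.07²] = 12.4 mA.

Triode; I_D = 12.4 mA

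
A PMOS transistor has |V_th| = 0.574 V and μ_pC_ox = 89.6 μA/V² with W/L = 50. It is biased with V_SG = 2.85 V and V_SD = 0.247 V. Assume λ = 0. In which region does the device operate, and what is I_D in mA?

k_p = μ_pC_ox · (W/L) = 4.48 mA/V².
V_ov = V_SG − |V_th| = 2.85 − 0.574 = 2.28 V.
Since V_SD = 0.247 V < V_ov = 2.28 V, the device is in the triode region.
I_D = k_p [V_ov · V_SD − ½ V_SD²] = 4.48 × [2.28 × 0.247 − 0.5 × 0.247²] = 2.38 mA.

Triode; I_D = 2.38 mA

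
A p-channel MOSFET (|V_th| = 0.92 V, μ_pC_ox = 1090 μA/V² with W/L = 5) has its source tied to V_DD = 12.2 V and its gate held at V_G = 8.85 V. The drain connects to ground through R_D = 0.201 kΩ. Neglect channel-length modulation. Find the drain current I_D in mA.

I_D = 16.1 mA

V_SG = V_DD − V_G = 12.2 − 8.85 = 3.35 V, so V_ov = 3.35 − 0.92 = 2.43 V.
k_p = μ_pC_ox · (W/L) = 5.45 mA/V².
Assume saturation: I_D = ½ k_p V_ov² = 0.5 × 5.45 × 2.43² = 16.1 mA, giving V_SD = V_DD − I_D R_D = 12.2 − 16.1 × 0.201 = 8.97 V.
V_SD = 8.97 V ≥ V_ov = 2.43 V, confirming saturation.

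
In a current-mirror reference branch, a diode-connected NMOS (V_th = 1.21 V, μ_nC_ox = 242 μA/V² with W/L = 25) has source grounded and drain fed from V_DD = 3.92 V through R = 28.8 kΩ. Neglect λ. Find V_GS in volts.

V_GS = 1.38 V

With gate tied to drain, V_GS = V_DS ≥ V_GS − V_th, so the device is in saturation.
k_n = μ_nC_ox · (W/L) = 6.05 mA/V².
KCL at the drain: ½ k_n (V_GS − V_th)² = (V_DD − V_GS)/R.
Let x = V_GS − 1.21. Then 87.1 x² + x − 2.71 = 0, giving x = 0.171 V (positive root), so V_GS = 1.38 V.
I_D = (V_DD − V_GS)/R = (3.92 − 1.38) / 28.8 = 0.0882 mA.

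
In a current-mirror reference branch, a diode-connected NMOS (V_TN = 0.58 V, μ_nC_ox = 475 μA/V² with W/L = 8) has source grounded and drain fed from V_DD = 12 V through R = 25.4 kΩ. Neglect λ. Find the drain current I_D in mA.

I_D = 0.431 mA

With gate tied to drain, V_GS = V_DS ≥ V_GS − V_TN, so the device is in saturation.
k_n = μ_nC_ox · (W/L) = 3.8 mA/V².
KCL at the drain: ½ k_n (V_GS − V_TN)² = (V_DD − V_GS)/R.
Let x = V_GS − 0.58. Then 48.3 x² + x − 11.42 = 0, giving x = 0.476 V (positive root), so V_GS = 1.06 V.
I_D = (V_DD − V_GS)/R = (12 − 1.06) / 25.4 = 0.431 mA.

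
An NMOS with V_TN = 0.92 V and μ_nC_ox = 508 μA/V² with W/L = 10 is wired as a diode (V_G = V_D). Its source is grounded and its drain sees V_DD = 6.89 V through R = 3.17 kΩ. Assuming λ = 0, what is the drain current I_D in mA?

I_D = 1.63 mA

With gate tied to drain, V_GS = V_DS ≥ V_GS − V_TN, so the device is in saturation.
k_n = μ_nC_ox · (W/L) = 5.08 mA/V².
KCL at the drain: ½ k_n (V_GS − V_TN)² = (V_DD − V_GS)/R.
Let x = V_GS − 0.92. Then 8.05 x² + x − 5.97 = 0, giving x = 0.801 V (positive root), so V_GS = 1.72 V.
I_D = (V_DD − V_GS)/R = (6.89 − 1.72) / 3.17 = 1.63 mA.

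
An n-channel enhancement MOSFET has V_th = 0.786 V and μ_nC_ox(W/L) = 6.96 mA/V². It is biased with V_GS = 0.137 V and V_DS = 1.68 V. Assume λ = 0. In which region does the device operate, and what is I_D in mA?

V_GS = 0.137 V < V_th = 0.786 V, so the transistor is in cutoff.

Cutoff; I_D = 0 mA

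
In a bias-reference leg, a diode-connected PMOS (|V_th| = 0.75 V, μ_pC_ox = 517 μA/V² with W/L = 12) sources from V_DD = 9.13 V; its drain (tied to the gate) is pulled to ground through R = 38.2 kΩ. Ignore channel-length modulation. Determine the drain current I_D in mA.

I_D = 0.213 mA

With gate tied to drain, V_SG = V_SD ≥ V_SG − |V_th|, so the device is in saturation.
k_p = μ_pC_ox · (W/L) = 6.204 mA/V².
KCL at the drain: ½ k_p (V_SG − |V_th|)² = (V_DD − V_SG)/R.
Let x = V_SG − 0.75. Then 118 x² + x − 8.38 = 0, giving x = 0.262 V (positive root), so V_SG = 1.01 V.
I_D = (V_DD − V_SG)/R = (9.13 − 1.01) / 38.2 = 0.213 mA.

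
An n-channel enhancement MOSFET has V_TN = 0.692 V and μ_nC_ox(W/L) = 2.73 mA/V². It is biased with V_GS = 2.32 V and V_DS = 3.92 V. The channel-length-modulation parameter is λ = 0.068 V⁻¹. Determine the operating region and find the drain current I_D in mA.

V_ov = V_GS − V_TN = 2.32 − 0.692 = 1.63 V.
Since V_DS = 3.92 V ≥ V_ov = 1.63 V, the device is in saturation.
I_D = ½ k_n V_ov² (1 + λ V_DS) = 0.5 × 2.73 × 1.63² × (1 + 0.068 × 3.92) = 4.58 mA.

Saturation; I_D = 4.58 mA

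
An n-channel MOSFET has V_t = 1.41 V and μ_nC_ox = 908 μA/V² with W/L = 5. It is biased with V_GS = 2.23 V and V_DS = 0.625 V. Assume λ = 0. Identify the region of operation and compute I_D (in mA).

k_n = μ_nC_ox · (W/L) = 4.54 mA/V².
V_ov = V_GS − V_t = 2.23 − 1.41 = 0.82 V.
Since V_DS = 0.625 V < V_ov = 0.82 V, the device is in the triode region.
I_D = k_n [V_ov · V_DS − ½ V_DS²] = 4.54 × [0.82 × 0.625 − 0.5 × 0.625²] = 1.44 mA.

Triode; I_D = 1.44 mA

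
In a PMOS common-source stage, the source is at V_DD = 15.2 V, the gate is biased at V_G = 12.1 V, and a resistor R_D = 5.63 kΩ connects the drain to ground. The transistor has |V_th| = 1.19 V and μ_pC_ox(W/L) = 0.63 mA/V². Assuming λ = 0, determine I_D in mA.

I_D = 1.15 mA

V_SG = V_DD − V_G = 15.2 − 12.1 = 3.1 V, so V_ov = 3.1 − 1.19 = 1.91 V.
Assume saturation: I_D = ½ k_p V_ov² = 0.5 × 0.63 × 1.91² = 1.15 mA, giving V_SD = V_DD − I_D R_D = 15.2 − 1.15 × 5.63 = 8.73 V.
V_SD = 8.73 V ≥ V_ov = 1.91 V, confirming saturation.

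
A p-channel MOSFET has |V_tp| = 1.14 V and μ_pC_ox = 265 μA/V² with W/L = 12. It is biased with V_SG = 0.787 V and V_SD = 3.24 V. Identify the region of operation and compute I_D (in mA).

Cutoff; I_D = 0 mA

V_SG = 0.787 V < |V_tp| = 1.14 V, so the transistor is in cutoff.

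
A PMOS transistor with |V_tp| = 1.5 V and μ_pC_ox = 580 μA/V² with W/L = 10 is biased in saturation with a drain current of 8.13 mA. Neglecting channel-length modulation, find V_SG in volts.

V_SG = 3.17 V

k_p = μ_pC_ox · (W/L) = 5.8 mA/V².
In saturation I_D = ½ k_p (V_SG − |V_tp|)², so V_SG − |V_tp| = √(2 I_D / k_p) = √(2 × 8.13 / 5.8) = 1.67 V.
V_SG = 1.5 + 1.67 = 3.17 V.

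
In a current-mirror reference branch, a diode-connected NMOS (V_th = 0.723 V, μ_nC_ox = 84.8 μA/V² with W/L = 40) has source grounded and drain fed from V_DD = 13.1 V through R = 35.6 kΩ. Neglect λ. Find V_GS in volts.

V_GS = 1.17 V

With gate tied to drain, V_GS = V_DS ≥ V_GS − V_th, so the device is in saturation.
k_n = μ_nC_ox · (W/L) = 3.392 mA/V².
KCL at the drain: ½ k_n (V_GS − V_th)² = (V_DD − V_GS)/R.
Let x = V_GS − 0.723. Then 60.4 x² + x − 12.38 = 0, giving x = 0.445 V (positive root), so V_GS = 1.17 V.
I_D = (V_DD − V_GS)/R = (13.1 − 1.17) / 35.6 = 0.335 mA.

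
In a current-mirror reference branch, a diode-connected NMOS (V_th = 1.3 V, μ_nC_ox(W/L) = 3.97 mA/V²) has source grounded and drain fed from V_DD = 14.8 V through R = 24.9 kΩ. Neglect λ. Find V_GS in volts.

V_GS = 1.81 V

With gate tied to drain, V_GS = V_DS ≥ V_GS − V_th, so the device is in saturation.
KCL at the drain: ½ k_n (V_GS − V_th)² = (V_DD − V_GS)/R.
Let x = V_GS − 1.3. Then 49.4 x² + x − 13.5 = 0, giving x = 0.513 V (positive root), so V_GS = 1.81 V.
I_D = (V_DD − V_GS)/R = (14.8 − 1.81) / 24.9 = 0.522 mA.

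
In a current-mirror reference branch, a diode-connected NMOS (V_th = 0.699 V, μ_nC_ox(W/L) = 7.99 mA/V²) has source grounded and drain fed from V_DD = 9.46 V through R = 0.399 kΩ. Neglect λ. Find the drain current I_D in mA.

With gate tied to drain, V_GS = V_DS ≥ V_GS − V_th, so the device is in saturation.
KCL at the drain: ½ k_n (V_GS − V_th)² = (V_DD − V_GS)/R.
Let x = V_GS − 0.699. Then 1.59 x² + x − 8.761 = 0, giving x = 2.05 V (positive root), so V_GS = 2.75 V.
I_D = (V_DD − V_GS)/R = (9.46 − 2.75) / 0.399 = 16.8 mA.

I_D = 16.8 mA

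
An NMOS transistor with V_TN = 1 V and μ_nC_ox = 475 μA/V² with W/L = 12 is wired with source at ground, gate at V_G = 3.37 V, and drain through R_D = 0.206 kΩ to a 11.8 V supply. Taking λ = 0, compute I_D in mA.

I_D = 16.0 mA

V_GS = V_G = 3.37 V, so V_ov = 3.37 − 1 = 2.37 V.
k_n = μ_nC_ox · (W/L) = 5.7 mA/V².
Assume saturation: I_D = ½ k_n V_ov² = 0.5 × 5.7 × 2.37² = 16 mA, giving V_DS = V_DD − I_D R_D = 11.8 − 16 × 0.206 = 8.5 V.
V_DS = 8.5 V ≥ V_ov = 2.37 V, confirming saturation.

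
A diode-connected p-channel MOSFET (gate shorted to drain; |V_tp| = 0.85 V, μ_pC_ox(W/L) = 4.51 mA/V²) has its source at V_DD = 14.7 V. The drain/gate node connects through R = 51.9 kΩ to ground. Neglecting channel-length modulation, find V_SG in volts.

With gate tied to drain, V_SG = V_SD ≥ V_SG − |V_tp|, so the device is in saturation.
KCL at the drain: ½ k_p (V_SG − |V_tp|)² = (V_DD − V_SG)/R.
Let x = V_SG − 0.85. Then 117 x² + x − 13.85 = 0, giving x = 0.34 V (positive root), so V_SG = 1.19 V.
I_D = (V_DD − V_SG)/R = (14.7 − 1.19) / 51.9 = 0.26 mA.

V_SG = 1.19 V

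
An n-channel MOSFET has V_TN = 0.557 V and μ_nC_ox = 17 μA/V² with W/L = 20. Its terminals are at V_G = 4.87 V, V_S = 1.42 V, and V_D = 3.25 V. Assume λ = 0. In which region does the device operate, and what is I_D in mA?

V_GS = V_G − V_S = 4.87 − 1.42 = 3.45 V; V_DS = V_D − V_S = 3.25 − 1.42 = 1.83 V.
k_n = μ_nC_ox · (W/L) = 0.34 mA/V².
V_ov = V_GS − V_TN = 3.45 − 0.557 = 2.89 V.
Since V_DS = 1.83 V < V_ov = 2.89 V, the device is in the triode region.
I_D = k_n [V_ov · V_DS − ½ V_DS²] = 0.34 × [2.89 × 1.83 − 0.5 × 1.83²] = 1.23 mA.

Triode; I_D = 1.23 mA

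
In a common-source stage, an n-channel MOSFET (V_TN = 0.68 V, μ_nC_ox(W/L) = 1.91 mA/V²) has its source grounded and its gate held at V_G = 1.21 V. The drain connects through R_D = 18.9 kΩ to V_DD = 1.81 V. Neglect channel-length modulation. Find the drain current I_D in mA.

V_GS = V_G = 1.21 V, so V_ov = 1.21 − 0.68 = 0.53 V.
Assume saturation: I_D = ½ k_n V_ov² = 0.5 × 1.91 × 0.53² = 0.268 mA, giving V_DS = V_DD − I_D R_D = 1.81 − 0.268 × 18.9 = -3.26 V.
But -3.26 V < V_ov = 0.53 V, so the device is actually in triode.
In triode I_D = k_n[V_ov V_DS − ½ V_DS²] and I_D = (V_DD − V_DS)/R_D. Equating: 18 V_DS² − 20.13 V_DS + 1.81 = 0, giving V_DS = 0.0986 V (the root below V_ov).
I_D = (1.81 − 0.0986) / 18.9 = 0.0905 mA.

I_D = 0.0905 mA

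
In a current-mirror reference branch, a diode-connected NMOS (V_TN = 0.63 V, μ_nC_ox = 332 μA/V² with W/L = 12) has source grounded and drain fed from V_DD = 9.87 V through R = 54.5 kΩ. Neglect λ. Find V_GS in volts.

With gate tied to drain, V_GS = V_DS ≥ V_GS − V_TN, so the device is in saturation.
k_n = μ_nC_ox · (W/L) = 3.984 mA/V².
KCL at the drain: ½ k_n (V_GS − V_TN)² = (V_DD − V_GS)/R.
Let x = V_GS − 0.63. Then 109 x² + x − 9.24 = 0, giving x = 0.287 V (positive root), so V_GS = 0.917 V.
I_D = (V_DD − V_GS)/R = (9.87 − 0.917) / 54.5 = 0.164 mA.

V_GS = 0.917 V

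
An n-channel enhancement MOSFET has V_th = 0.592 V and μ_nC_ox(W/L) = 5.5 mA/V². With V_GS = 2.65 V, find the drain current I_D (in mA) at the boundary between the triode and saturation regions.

At the boundary V_DS = V_ov = V_GS − V_th = 2.65 − 0.592 = 2.06 V.
I_D = ½ k_n V_ov² = 0.5 × 5.5 × 2.06² = 11.6 mA.

I_D = 11.6 mA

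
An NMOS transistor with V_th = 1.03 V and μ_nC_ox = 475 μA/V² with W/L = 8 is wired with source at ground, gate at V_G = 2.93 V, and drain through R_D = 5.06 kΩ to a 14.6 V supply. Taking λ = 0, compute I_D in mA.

V_GS = V_G = 2.93 V, so V_ov = 2.93 − 1.03 = 1.9 V.
k_n = μ_nC_ox · (W/L) = 3.8 mA/V².
Assume saturation: I_D = ½ k_n V_ov² = 0.5 × 3.8 × 1.9² = 6.86 mA, giving V_DS = V_DD − I_D R_D = 14.6 − 6.86 × 5.06 = -20.1 V.
But -20.1 V < V_ov = 1.9 V, so the device is actually in triode.
In triode I_D = k_n[V_ov V_DS − ½ V_DS²] and I_D = (V_DD − V_DS)/R_D. Equating: 9.61 V_DS² − 37.53 V_DS + 14.6 = 0, giving V_DS = 0.438 V (the root below V_ov).
I_D = (14.6 − 0.438) / 5.06 = 2.8 mA.

I_D = 2.80 mA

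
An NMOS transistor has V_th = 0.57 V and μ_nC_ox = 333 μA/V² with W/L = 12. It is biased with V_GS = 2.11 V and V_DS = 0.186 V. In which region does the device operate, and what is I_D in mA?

k_n = μ_nC_ox · (W/L) = 3.996 mA/V².
V_ov = V_GS − V_th = 2.11 − 0.57 = 1.54 V.
Since V_DS = 0.186 V < V_ov = 1.54 V, the device is in the triode region.
I_D = k_n [V_ov · V_DS − ½ V_DS²] = 3.996 × [1.54 × 0.186 − 0.5 × 0.186²] = 1.08 mA.

Triode; I_D = 1.08 mA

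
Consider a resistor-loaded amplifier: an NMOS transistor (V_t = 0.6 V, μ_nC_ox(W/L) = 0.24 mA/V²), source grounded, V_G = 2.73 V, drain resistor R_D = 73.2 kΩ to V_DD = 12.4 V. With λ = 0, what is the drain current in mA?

I_D = 0.165 mA

V_GS = V_G = 2.73 V, so V_ov = 2.73 − 0.6 = 2.13 V.
Assume saturation: I_D = ½ k_n V_ov² = 0.5 × 0.24 × 2.13² = 0.544 mA, giving V_DS = V_DD − I_D R_D = 12.4 − 0.544 × 73.2 = -27.5 V.
But -27.5 V < V_ov = 2.13 V, so the device is actually in triode.
In triode I_D = k_n[V_ov V_DS − ½ V_DS²] and I_D = (V_DD − V_DS)/R_D. Equating: 8.78 V_DS² − 38.42 V_DS + 12.4 = 0, giving V_DS = 0.351 V (the root below V_ov).
I_D = (12.4 − 0.351) / 73.2 = 0.165 mA.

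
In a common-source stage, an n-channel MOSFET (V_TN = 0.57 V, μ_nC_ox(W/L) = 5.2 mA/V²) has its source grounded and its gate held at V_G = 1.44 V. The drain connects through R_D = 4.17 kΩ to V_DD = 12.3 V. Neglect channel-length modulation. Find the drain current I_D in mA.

I_D = 1.97 mA

V_GS = V_G = 1.44 V, so V_ov = 1.44 − 0.57 = 0.87 V.
Assume saturation: I_D = ½ k_n V_ov² = 0.5 × 5.2 × 0.87² = 1.97 mA, giving V_DS = V_DD − I_D R_D = 12.3 − 1.97 × 4.17 = 4.09 V.
V_DS = 4.09 V ≥ V_ov = 0.87 V, confirming saturation.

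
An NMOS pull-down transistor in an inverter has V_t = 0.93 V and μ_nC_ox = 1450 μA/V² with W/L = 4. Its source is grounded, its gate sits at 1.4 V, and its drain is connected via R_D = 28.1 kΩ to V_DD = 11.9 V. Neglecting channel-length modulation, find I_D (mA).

V_GS = V_G = 1.4 V, so V_ov = 1.4 − 0.93 = 0.47 V.
k_n = μ_nC_ox · (W/L) = 5.8 mA/V².
Assume saturation: I_D = ½ k_n V_ov² = 0.5 × 5.8 × 0.47² = 0.641 mA, giving V_DS = V_DD − I_D R_D = 11.9 − 0.641 × 28.1 = -6.1 V.
But -6.1 V < V_ov = 0.47 V, so the device is actually in triode.
In triode I_D = k_n[V_ov V_DS − ½ V_DS²] and I_D = (V_DD − V_DS)/R_D. Equating: 81.5 V_DS² − 77.6 V_DS + 11.9 = 0, giving V_DS = 0.192 V (the root below V_ov).
I_D = (11.9 − 0.192) / 28.1 = 0.417 mA.

I_D = 0.417 mA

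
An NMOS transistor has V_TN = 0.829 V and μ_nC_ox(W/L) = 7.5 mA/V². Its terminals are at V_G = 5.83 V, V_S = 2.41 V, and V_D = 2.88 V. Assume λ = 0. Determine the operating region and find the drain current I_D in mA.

Triode; I_D = 8.30 mA

V_GS = V_G − V_S = 5.83 − 2.41 = 3.42 V; V_DS = V_D − V_S = 2.88 − 2.41 = 0.47 V.
V_ov = V_GS − V_TN = 3.42 − 0.829 = 2.59 V.
Since V_DS = 0.47 V < V_ov = 2.59 V, the device is in the triode region.
I_D = k_n [V_ov · V_DS − ½ V_DS²] = 7.5 × [2.59 × 0.47 − 0.5 × 0.47²] = 8.3 mA.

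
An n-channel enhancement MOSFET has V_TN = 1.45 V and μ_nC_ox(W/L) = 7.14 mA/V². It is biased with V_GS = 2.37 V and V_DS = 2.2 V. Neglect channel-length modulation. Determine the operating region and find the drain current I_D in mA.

V_ov = V_GS − V_TN = 2.37 − 1.45 = 0.92 V.
Since V_DS = 2.2 V ≥ V_ov = 0.92 V, the device is in saturation.
I_D = ½ k_n V_ov² = 0.5 × 7.14 × 0.92² = 3.02 mA.

Saturation; I_D = 3.02 mA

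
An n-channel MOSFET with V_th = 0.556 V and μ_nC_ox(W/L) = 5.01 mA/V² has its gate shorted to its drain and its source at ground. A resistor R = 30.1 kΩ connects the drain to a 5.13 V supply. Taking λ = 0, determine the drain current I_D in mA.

With gate tied to drain, V_GS = V_DS ≥ V_GS − V_th, so the device is in saturation.
KCL at the drain: ½ k_n (V_GS − V_th)² = (V_DD − V_GS)/R.
Let x = V_GS − 0.556. Then 75.4 x² + x − 4.574 = 0, giving x = 0.24 V (positive root), so V_GS = 0.796 V.
I_D = (V_DD − V_GS)/R = (5.13 − 0.796) / 30.1 = 0.144 mA.

I_D = 0.144 mA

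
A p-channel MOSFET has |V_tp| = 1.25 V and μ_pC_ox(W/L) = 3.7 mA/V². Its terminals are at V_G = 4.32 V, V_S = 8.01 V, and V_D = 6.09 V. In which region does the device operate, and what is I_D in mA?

Triode; I_D = 10.5 mA

V_SG = V_S − V_G = 8.01 − 4.32 = 3.69 V; V_SD = V_S − V_D = 8.01 − 6.09 = 1.92 V.
V_ov = V_SG − |V_tp| = 3.69 − 1.25 = 2.44 V.
Since V_SD = 1.92 V < V_ov = 2.44 V, the device is in the triode region.
I_D = k_p [V_ov · V_SD − ½ V_SD²] = 3.7 × [2.44 × 1.92 − 0.5 × 1.92²] = 10.5 mA.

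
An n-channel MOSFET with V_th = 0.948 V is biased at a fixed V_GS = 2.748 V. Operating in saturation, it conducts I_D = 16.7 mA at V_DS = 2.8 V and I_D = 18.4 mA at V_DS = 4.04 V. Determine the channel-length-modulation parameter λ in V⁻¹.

λ = 0.107 V⁻¹

With V_GS fixed, I_D ∝ (1 + λ V_DS) in saturation, so I_D2/I_D1 = (1 + λ V_DS2)/(1 + λ V_DS1).
18.4/16.7 = 1.102 = (1 + 4.04 λ)/(1 + 2.8 λ).
Solving: λ (I_D1 V_DS2 − I_D2 V_DS1) = I_D2 − I_D1, so λ = (18.4 − 16.7) / (16.7 × 4.04 − 18.4 × 2.8) = 1.7 / 15.9 = 0.107 V⁻¹.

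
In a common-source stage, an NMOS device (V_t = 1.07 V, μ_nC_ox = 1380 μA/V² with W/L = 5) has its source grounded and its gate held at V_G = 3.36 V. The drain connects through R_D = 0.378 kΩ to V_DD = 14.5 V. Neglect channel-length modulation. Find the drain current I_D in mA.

V_GS = V_G = 3.36 V, so V_ov = 3.36 − 1.07 = 2.29 V.
k_n = μ_nC_ox · (W/L) = 6.9 mA/V².
Assume saturation: I_D = ½ k_n V_ov² = 0.5 × 6.9 × 2.29² = 18.1 mA, giving V_DS = V_DD − I_D R_D = 14.5 − 18.1 × 0.378 = 7.66 V.
V_DS = 7.66 V ≥ V_ov = 2.29 V, confirming saturation.

I_D = 18.1 mA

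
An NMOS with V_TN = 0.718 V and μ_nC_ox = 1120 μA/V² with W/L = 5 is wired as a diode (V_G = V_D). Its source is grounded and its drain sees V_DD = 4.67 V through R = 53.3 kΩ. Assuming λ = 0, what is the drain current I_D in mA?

I_D = 0.0712 mA

With gate tied to drain, V_GS = V_DS ≥ V_GS − V_TN, so the device is in saturation.
k_n = μ_nC_ox · (W/L) = 5.6 mA/V².
KCL at the drain: ½ k_n (V_GS − V_TN)² = (V_DD − V_GS)/R.
Let x = V_GS − 0.718. Then 149 x² + x − 3.952 = 0, giving x = 0.159 V (positive root), so V_GS = 0.877 V.
I_D = (V_DD − V_GS)/R = (4.67 − 0.877) / 53.3 = 0.0712 mA.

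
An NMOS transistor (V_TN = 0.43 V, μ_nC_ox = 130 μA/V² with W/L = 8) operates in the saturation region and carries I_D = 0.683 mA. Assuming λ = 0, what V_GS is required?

V_GS = 1.58 V

k_n = μ_nC_ox · (W/L) = 1.04 mA/V².
In saturation I_D = ½ k_n (V_GS − V_TN)², so V_GS − V_TN = √(2 I_D / k_n) = √(2 × 0.683 / 1.04) = 1.15 V.
V_GS = 0.43 + 1.15 = 1.58 V.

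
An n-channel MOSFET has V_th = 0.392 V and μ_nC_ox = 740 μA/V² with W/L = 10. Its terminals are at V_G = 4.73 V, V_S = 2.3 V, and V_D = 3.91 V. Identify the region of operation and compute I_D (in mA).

V_GS = V_G − V_S = 4.73 − 2.3 = 2.43 V; V_DS = V_D − V_S = 3.91 − 2.3 = 1.61 V.
k_n = μ_nC_ox · (W/L) = 7.4 mA/V².
V_ov = V_GS − V_th = 2.43 − 0.392 = 2.04 V.
Since V_DS = 1.61 V < V_ov = 2.04 V, the device is in the triode region.
I_D = k_n [V_ov · V_DS − ½ V_DS²] = 7.4 × [2.04 × 1.61 − 0.5 × 1.61²] = 14.7 mA.

Triode; I_D = 14.7 mA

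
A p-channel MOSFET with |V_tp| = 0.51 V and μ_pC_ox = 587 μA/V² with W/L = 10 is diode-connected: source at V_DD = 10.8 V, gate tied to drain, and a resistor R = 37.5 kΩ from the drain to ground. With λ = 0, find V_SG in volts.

V_SG = 0.811 V

With gate tied to drain, V_SG = V_SD ≥ V_SG − |V_tp|, so the device is in saturation.
k_p = μ_pC_ox · (W/L) = 5.87 mA/V².
KCL at the drain: ½ k_p (V_SG − |V_tp|)² = (V_DD − V_SG)/R.
Let x = V_SG − 0.51. Then 110 x² + x − 10.29 = 0, giving x = 0.301 V (positive root), so V_SG = 0.811 V.
I_D = (V_DD − V_SG)/R = (10.8 − 0.811) / 37.5 = 0.266 mA.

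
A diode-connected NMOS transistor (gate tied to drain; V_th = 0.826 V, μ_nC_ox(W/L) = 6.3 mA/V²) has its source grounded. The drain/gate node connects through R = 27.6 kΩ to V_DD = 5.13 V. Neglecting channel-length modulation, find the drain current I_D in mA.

With gate tied to drain, V_GS = V_DS ≥ V_GS − V_th, so the device is in saturation.
KCL at the drain: ½ k_n (V_GS − V_th)² = (V_DD − V_GS)/R.
Let x = V_GS − 0.826. Then 86.9 x² + x − 4.304 = 0, giving x = 0.217 V (positive root), so V_GS = 1.04 V.
I_D = (V_DD − V_GS)/R = (5.13 − 1.04) / 27.6 = 0.148 mA.

I_D = 0.148 mA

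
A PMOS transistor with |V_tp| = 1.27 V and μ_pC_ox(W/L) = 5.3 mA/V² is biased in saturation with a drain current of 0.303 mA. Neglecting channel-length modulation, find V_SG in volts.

V_SG = 1.61 V

In saturation I_D = ½ k_p (V_SG − |V_tp|)², so V_SG − |V_tp| = √(2 I_D / k_p) = √(2 × 0.303 / 5.3) = 0.338 V.
V_SG = 1.27 + 0.338 = 1.61 V.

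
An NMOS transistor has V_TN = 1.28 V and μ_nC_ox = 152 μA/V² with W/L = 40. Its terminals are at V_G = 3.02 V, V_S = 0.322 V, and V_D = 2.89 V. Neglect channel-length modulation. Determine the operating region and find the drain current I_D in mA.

V_GS = V_G − V_S = 3.02 − 0.322 = 2.7 V; V_DS = V_D − V_S = 2.89 − 0.322 = 2.57 V.
k_n = μ_nC_ox · (W/L) = 6.08 mA/V².
V_ov = V_GS − V_TN = 2.7 − 1.28 = 1.42 V.
Since V_DS = 2.57 V ≥ V_ov = 1.42 V, the device is in saturation.
I_D = ½ k_n V_ov² = 0.5 × 6.08 × 1.42² = 6.11 mA.

Saturation; I_D = 6.11 mA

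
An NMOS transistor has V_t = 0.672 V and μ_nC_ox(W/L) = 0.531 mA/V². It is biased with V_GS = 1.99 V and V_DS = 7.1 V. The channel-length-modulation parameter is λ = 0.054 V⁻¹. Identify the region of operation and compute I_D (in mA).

V_ov = V_GS − V_t = 1.99 − 0.672 = 1.32 V.
Since V_DS = 7.1 V ≥ V_ov = 1.32 V, the device is in saturation.
I_D = ½ k_n V_ov² (1 + λ V_DS) = 0.5 × 0.531 × 1.32² × (1 + 0.054 × 7.1) = 0.638 mA.

Saturation; I_D = 0.638 mA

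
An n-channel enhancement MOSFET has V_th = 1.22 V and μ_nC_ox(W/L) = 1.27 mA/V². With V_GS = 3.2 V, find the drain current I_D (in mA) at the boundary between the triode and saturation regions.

At the boundary V_DS = V_ov = V_GS − V_th = 3.2 − 1.22 = 1.98 V.
I_D = ½ k_n V_ov² = 0.5 × 1.27 × 1.98² = 2.49 mA.

I_D = 2.49 mA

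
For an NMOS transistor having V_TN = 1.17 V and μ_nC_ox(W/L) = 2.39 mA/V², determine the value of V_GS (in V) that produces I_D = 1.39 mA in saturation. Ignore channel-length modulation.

In saturation I_D = ½ k_n (V_GS − V_TN)², so V_GS − V_TN = √(2 I_D / k_n) = √(2 × 1.39 / 2.39) = 1.08 V.
V_GS = 1.17 + 1.08 = 2.25 V.

V_GS = 2.25 V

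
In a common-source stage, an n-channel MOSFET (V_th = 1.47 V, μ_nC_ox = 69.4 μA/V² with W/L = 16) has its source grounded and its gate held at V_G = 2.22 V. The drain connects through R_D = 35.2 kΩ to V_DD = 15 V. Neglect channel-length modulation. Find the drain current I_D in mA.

V_GS = V_G = 2.22 V, so V_ov = 2.22 − 1.47 = 0.75 V.
k_n = μ_nC_ox · (W/L) = 1.11 mA/V².
Assume saturation: I_D = ½ k_n V_ov² = 0.5 × 1.11 × 0.75² = 0.312 mA, giving V_DS = V_DD − I_D R_D = 15 − 0.312 × 35.2 = 4.01 V.
V_DS = 4.01 V ≥ V_ov = 0.75 V, confirming saturation.

I_D = 0.312 mA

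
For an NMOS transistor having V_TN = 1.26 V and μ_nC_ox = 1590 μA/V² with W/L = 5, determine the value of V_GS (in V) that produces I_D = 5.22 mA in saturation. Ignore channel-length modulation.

V_GS = 2.41 V

k_n = μ_nC_ox · (W/L) = 7.95 mA/V².
In saturation I_D = ½ k_n (V_GS − V_TN)², so V_GS − V_TN = √(2 I_D / k_n) = √(2 × 5.22 / 7.95) = 1.15 V.
V_GS = 1.26 + 1.15 = 2.41 V.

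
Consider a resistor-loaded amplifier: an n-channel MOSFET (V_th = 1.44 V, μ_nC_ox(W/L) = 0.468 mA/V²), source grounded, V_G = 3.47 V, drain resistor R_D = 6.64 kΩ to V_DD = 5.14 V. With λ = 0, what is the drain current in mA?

I_D = 0.644 mA

V_GS = V_G = 3.47 V, so V_ov = 3.47 − 1.44 = 2.03 V.
Assume saturation: I_D = ½ k_n V_ov² = 0.5 × 0.468 × 2.03² = 0.964 mA, giving V_DS = V_DD − I_D R_D = 5.14 − 0.964 × 6.64 = -1.26 V.
But -1.26 V < V_ov = 2.03 V, so the device is actually in triode.
In triode I_D = k_n[V_ov V_DS − ½ V_DS²] and I_D = (V_DD − V_DS)/R_D. Equating: 1.55 V_DS² − 7.308 V_DS + 5.14 = 0, giving V_DS = 0.861 V (the root below V_ov).
I_D = (5.14 − 0.861) / 6.64 = 0.644 mA.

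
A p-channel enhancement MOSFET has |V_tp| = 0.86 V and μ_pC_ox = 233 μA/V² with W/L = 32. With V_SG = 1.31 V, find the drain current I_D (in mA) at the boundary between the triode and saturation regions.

At the boundary V_SD = V_ov = V_SG − |V_tp| = 1.31 − 0.86 = 0.45 V.
k_p = μ_pC_ox · (W/L) = 7.456 mA/V².
I_D = ½ k_p V_ov² = 0.5 × 7.456 × 0.45² = 0.755 mA.

I_D = 0.755 mA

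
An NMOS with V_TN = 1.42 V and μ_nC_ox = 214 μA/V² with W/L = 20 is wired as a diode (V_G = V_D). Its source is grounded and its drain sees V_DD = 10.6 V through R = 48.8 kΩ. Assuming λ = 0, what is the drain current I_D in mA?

With gate tied to drain, V_GS = V_DS ≥ V_GS − V_TN, so the device is in saturation.
k_n = μ_nC_ox · (W/L) = 4.28 mA/V².
KCL at the drain: ½ k_n (V_GS − V_TN)² = (V_DD − V_GS)/R.
Let x = V_GS − 1.42. Then 104 x² + x − 9.18 = 0, giving x = 0.292 V (positive root), so V_GS = 1.71 V.
I_D = (V_DD − V_GS)/R = (10.6 − 1.71) / 48.8 = 0.182 mA.

I_D = 0.182 mA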